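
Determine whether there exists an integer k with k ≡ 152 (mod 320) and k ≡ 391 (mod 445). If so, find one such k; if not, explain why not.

There is no such integer.

Reduce both congruences modulo 5, which divides 320 and 445: they say k ≡ 152 (mod 5) and k ≡ 391 (mod 5).
These are incompatible: 152 − 391 = -239 is not divisible by 5.
Hence the system has no solution.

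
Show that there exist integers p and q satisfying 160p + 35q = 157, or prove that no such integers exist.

No, no such integers exist.

gcd(160, 35) = 5, so every integer of the form 160p + 35q is a multiple of 5.
But 157 = 5·31 + 2, so 5 ∤ 157.
Therefore 160p + 35q = 157 has no solution in integers.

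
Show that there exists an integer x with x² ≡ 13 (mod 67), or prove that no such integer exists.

There is no such integer.

Apply Euler's criterion with the prime 67: 13 is a quadratic residue iff 13^33 ≡ 1 (mod 67), and a non-residue iff it is ≡ −1.
Squaring successively (mod 67): 13^2 = 169 ≡ 35; 13^4 ≡ 35² = 1225 ≡ 19; 13^8 ≡ 19² = 361 ≡ 26; 13^16 ≡ 26² = 676 ≡ 6; 13^32 ≡ 6² = 36 ≡ 36.
Since 33 = 32 + 1, 13^33 ≡ 36 · 13; multiplying out mod 67: 36·13 = 468 ≡ 66. Thus 13^33 ≡ 66 ≡ −1 (mod 67).
The value −1 means 13 is a non-residue modulo 67, so x² ≡ 13 (mod 67) is impossible.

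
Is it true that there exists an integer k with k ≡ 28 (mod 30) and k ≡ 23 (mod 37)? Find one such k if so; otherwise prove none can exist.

Since 30 and 37 share no common factor, CRT says the pair of congruences has a solution (unique mod 1110).
Any solution of the first congruence is k = 28 + 30t; substituting into the second, 30t ≡ 23 − 28 ≡ 32 (mod 37).
Note 30·21 = 630 ≡ 1 (mod 37) (as 630 − 1 = 17·37), so 30⁻¹ ≡ 21.
Multiplying by 21: t ≡ 21·32 = 672 ≡ 6 (mod 37).
With t = 6: k = 28 + 30·6 = 208.
Indeed 208 ≡ 28 (mod 30) and 208 ≡ 23 (mod 37).

k = 208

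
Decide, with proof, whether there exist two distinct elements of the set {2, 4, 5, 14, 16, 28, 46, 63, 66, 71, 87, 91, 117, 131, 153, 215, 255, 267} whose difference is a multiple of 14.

The pair (2, 16) works.

Reduce each element mod 14: 2↦2, 4↦4, 5↦5, 14↦0, 16↦2, 28↦0, 46↦4, 63↦7, 66↦10, 71↦1, 87↦3, 91↦7, 117↦5, 131↦5, 153↦13, 215↦5, 255↦3, 267↦1. The residue 2 repeats (at 2 and 16), and 16 − 2 = 14 = 1·14.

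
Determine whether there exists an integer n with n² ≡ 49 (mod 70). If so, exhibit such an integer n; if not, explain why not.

n = 7

Take n = 7. Then 7² = 49, and since 0 ≤ 49 < 70 this is already reduced: 7² ≡ 49 (mod 70).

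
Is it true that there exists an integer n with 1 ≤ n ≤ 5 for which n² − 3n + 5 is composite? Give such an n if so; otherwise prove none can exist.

n = 5

At n = 5: 5² − 3·5 + 5 = 15 = 3·5, which is composite.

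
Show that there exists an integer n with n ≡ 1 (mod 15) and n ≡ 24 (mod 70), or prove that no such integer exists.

There is no such integer.

gcd(15, 70) = 5. If n ≡ 1 (mod 15) and n ≡ 24 (mod 70), then n ≡ 1 (mod 5) and n ≡ 24 (mod 5).
These are incompatible: 1 − 24 = -23 is not divisible by 5.
Therefore no such n exists.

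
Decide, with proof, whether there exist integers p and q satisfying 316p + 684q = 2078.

gcd(316, 684) = 4, so every integer of the form 316p + 684q is a multiple of 4.
However 2078 leaves remainder 2 on division by 4.
So the equation is unsolvable over ℤ.

No such integers exist.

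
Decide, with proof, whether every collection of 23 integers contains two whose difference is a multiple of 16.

Yes, this is always true.

Partition the integers by their residue mod 16; there are 16 classes.
Placing 23 integers into 16 classes, some class receives at least two — say a and b.
Their difference a − b is then a multiple of 16.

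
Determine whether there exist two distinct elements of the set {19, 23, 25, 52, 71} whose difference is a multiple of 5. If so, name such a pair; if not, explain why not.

Residues mod 5: 19↦4, 23↦3, 25↦0, 52↦2, 71↦1.
All 5 residues are distinct, so no two elements differ by a multiple of 5.

No such pair exists.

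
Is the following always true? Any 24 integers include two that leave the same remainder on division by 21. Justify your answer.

There are exactly 21 possible remainders on division by 21.
Placing 24 integers into 21 classes, some class receives at least two — say a and b.
That is, a and b leave the same remainder on division by 21, as claimed.

Yes.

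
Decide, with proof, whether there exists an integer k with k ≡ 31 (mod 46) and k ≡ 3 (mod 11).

k = 399

gcd(46, 11) = 1, so the Chinese Remainder Theorem guarantees exactly one residue class mod 506 satisfying both.
Write k = 31 + 46t and require 31 + 46t ≡ 3 (mod 11), i.e. 46t ≡ 5 (mod 11).
46 ≡ 2 (mod 11), so this reads 2t ≡ 5 (mod 11). Since 2·6 = 12 = 1·11 + 1, the inverse of 2 mod 11 is 6.
Multiplying by 6: t ≡ 6·5 = 30 ≡ 8 (mod 11).
Taking t = 8 gives k = 31 + 46·8 = 399.
Indeed 399 ≡ 31 (mod 46) and 399 ≡ 3 (mod 11).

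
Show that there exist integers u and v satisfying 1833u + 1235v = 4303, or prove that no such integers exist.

gcd(1833, 1235) = 13, and 13 divides 4303, so integer solutions exist.
Dividing through by 13 reduces the equation to 141u + 95v = 331.
Dividing repeatedly: 141 = 1·95 + 46, 95 = 2·46 + 3, 46 = 15·3 + 1, 3 = 3·1 + 0.
Unwinding: 1 = 46 − 15·3 = 46 − 15·(95 − 2·46) = −15·95 + 31·46 = −15·95 + 31·(141 − 1·95) = 31·141 − 46·95, i.e. 141·31 + 95·(-46) = 1.
Scaling by 331 gives the particular solution (u, v) = (10261, -15226).
Shifting by a multiple of (95, −141) keeps it a solution: u = 10261 − 108·95 = 1, v = -15226 + 108·141 = 2.
Indeed 1833·1 + 1235·2 = 1833 + 2470 = 4303.

u = 1, v = 2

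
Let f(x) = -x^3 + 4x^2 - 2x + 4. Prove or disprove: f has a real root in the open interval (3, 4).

Such a root exists.

f(3) = 7 and f(4) = -4, which have opposite signs.
f is continuous everywhere (it is a polynomial), in particular on [3, 4].
By the Intermediate Value Theorem, f takes the value 0 somewhere in the open interval.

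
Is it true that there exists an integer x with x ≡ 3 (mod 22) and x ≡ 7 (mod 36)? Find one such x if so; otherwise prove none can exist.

x = 223

The moduli are not coprime: gcd(22, 36) = 2. Compatibility requires 2 ∣ (7 − 3) = 4, which holds, so solutions exist.
Write x = 3 + 22t. Then 22t ≡ 7 − 3 ≡ 4 (mod 36); dividing through by 2 gives 11t ≡ 2 (mod 18).
Since 11·5 = 55 = 3·18 + 1, the inverse of 11 mod 18 is 5.
Therefore t ≡ 5·2 = 10 (mod 18).
Then x = 3 + 22·10 = 223.
Indeed 223 ≡ 3 (mod 22) and 223 ≡ 7 (mod 36).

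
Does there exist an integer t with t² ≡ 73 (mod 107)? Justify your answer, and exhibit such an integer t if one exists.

No, no such integer exists.

107 is prime, so by Euler's criterion 73 is a square mod 107 iff 73^((107−1)/2) = 73^53 ≡ 1 (mod 107).
Squaring successively (mod 107): 73^2 = 5329 ≡ 86; 73^4 ≡ 86² = 7396 ≡ 13; 73^8 ≡ 13² = 169 ≡ 62; 73^16 ≡ 62² = 3844 ≡ 99; 73^32 ≡ 99² = 9801 ≡ 64.
Since 53 = 32 + 16 + 4 + 1, 73^53 ≡ 64 · 99 · 13 · 73; multiplying out mod 107: 64·99 = 6336 ≡ 23, then 23·13 = 299 ≡ 85, then 85·73 = 6205 ≡ 106. Thus 73^53 ≡ 106 ≡ −1 (mod 107).
The value −1 means 73 is a non-residue modulo 107, so t² ≡ 73 (mod 107) is impossible.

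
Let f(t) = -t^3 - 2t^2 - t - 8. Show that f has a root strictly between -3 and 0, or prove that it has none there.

f(-3) = 4 and f(0) = -8, which have opposite signs.
f is continuous everywhere (it is a polynomial), in particular on [-3, 0].
By the Intermediate Value Theorem, f takes the value 0 somewhere in the open interval.

Such a root exists.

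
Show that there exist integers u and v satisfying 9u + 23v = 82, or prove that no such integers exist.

u = 4, v = 2

Since gcd(9, 23) = 1, every integer is an integer combination of 9 and 23.
Dividing repeatedly: 23 = 2·9 + 5, 9 = 1·5 + 4, 5 = 1·4 + 1, 4 = 4·1 + 0.
Back-substituting, 1 = 5 − 1·4 = 5 − (9 − 1·5) = −9 + 2·5 = −9 + 2·(23 − 2·9) = 2·23 − 5·9; that is, 9·(-5) + 23·2 = 1.
Multiplying through by 82: u = (-5)·82 = -410, v = 2·82 = 164 is a solution.
Adding 18·23 to u and subtracting 18·9 from v gives the tidier solution (4, 2).
Indeed 9·4 + 23·2 = 36 + 46 = 82.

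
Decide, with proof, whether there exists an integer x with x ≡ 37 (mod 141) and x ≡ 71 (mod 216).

Reduce both congruences modulo 3, which divides 141 and 216: they say x ≡ 37 (mod 3) and x ≡ 71 (mod 3).
These are incompatible: 37 − 71 = -34 is not divisible by 3.
So no integer satisfies both congruences.

No, no such integer exists.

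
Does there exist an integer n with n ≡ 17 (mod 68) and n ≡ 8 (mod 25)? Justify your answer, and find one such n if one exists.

n = 833

gcd(68, 25) = 1, so the Chinese Remainder Theorem guarantees exactly one residue class mod 1700 satisfying both.
Write n = 17 + 68t and require 17 + 68t ≡ 8 (mod 25), i.e. 68t ≡ 16 (mod 25).
68 ≡ 18 (mod 25), so this reads 18t ≡ 16 (mod 25). Note 18·7 = 126 ≡ 1 (mod 25) (as 126 − 1 = 5·25), so 18⁻¹ ≡ 7.
Therefore t ≡ 7·16 = 112 ≡ 12 (mod 25).
Taking t = 12 gives n = 17 + 68·12 = 833.
Verify: 833 = 12·68 + 17 and 833 = 33·25 + 8. ✓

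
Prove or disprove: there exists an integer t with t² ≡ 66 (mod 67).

67 is prime, so by Euler's criterion 66 is a square mod 67 iff 66^((67−1)/2) = 66^33 ≡ 1 (mod 67).
Repeated squaring mod 67: 66^2 = 4356 ≡ 1; 66^4 ≡ 1² = 1 ≡ 1; 66^8 ≡ 1² = 1 ≡ 1; 66^16 ≡ 1² = 1 ≡ 1; 66^32 ≡ 1² = 1 ≡ 1.
Since 33 = 32 + 1, 66^33 ≡ 1 · 66; multiplying out mod 67: 1·66 = 66 ≡ 66. Thus 66^33 ≡ 66 ≡ −1 (mod 67).
The value −1 means 66 is a non-residue modulo 67, so t² ≡ 66 (mod 67) is impossible.

There is no such integer.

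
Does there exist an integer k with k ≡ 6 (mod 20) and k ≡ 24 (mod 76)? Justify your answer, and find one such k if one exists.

There is no such integer.

gcd(20, 76) = 4. If k ≡ 6 (mod 20) and k ≡ 24 (mod 76), then k ≡ 6 (mod 4) and k ≡ 24 (mod 4).
These are incompatible: 6 − 24 = -18 is not divisible by 4.
Hence the system has no solution.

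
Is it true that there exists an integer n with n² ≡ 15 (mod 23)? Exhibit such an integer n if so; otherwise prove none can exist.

No, no such integer exists.

Apply Euler's criterion with the prime 23: 15 is a quadratic residue iff 15^11 ≡ 1 (mod 23), and a non-residue iff it is ≡ −1.
Repeated squaring mod 23: 15^2 = 225 ≡ 18; 15^4 ≡ 18² = 324 ≡ 2; 15^8 ≡ 2² = 4 ≡ 4.
Since 11 = 8 + 2 + 1, 15^11 ≡ 4 · 18 · 15; multiplying out mod 23: 4·18 = 72 ≡ 3, then 3·15 = 45 ≡ 22. Thus 15^11 ≡ 22 ≡ −1 (mod 23).
The value −1 means 15 is a non-residue modulo 23, so n² ≡ 15 (mod 23) is impossible.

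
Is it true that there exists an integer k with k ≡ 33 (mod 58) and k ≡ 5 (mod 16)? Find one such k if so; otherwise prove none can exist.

Here gcd(58, 16) = 2, and both 33 and 5 leave remainder 1 mod 2, so the system is consistent.
List candidates k ≡ 33 (mod 58): 33, 91, 149. Modulo 16 these are 1, 11, 5; 149 gives 5 as required.
Indeed 149 ≡ 33 (mod 58) and 149 ≡ 5 (mod 16).

k = 149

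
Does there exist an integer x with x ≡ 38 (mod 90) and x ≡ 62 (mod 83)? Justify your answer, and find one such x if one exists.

x = 3548

gcd(90, 83) = 1, so the Chinese Remainder Theorem guarantees exactly one residue class mod 7470 satisfying both.
Any solution of the first congruence is x = 38 + 90t; substituting into the second, 90t ≡ 62 − 38 ≡ 24 (mod 83).
90 ≡ 7 (mod 83), so this reads 7t ≡ 24 (mod 83). Since 7·12 = 84 = 1·83 + 1, the inverse of 7 mod 83 is 12.
Multiplying by 12: t ≡ 12·24 = 288 ≡ 39 (mod 83).
With t = 39: x = 38 + 90·39 = 3548.
Check: 3548 mod 90 = 38, 3548 mod 83 = 62. ✓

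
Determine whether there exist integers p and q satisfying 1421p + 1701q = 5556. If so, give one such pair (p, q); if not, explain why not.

No such integers exist.

Any value of 1421p + 1701q is a multiple of gcd(1421, 1701) = 7.
However 5556 leaves remainder 5 on division by 7.
Therefore 1421p + 1701q = 5556 has no solution in integers.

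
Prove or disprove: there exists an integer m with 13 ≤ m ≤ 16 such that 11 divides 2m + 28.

The values of 2m + 28 for m = 13, 14, 15, 16 are 54, 56, 58, 60; reduced mod 11 these are 10, 1, 3, 5.
None is 0, so 11 never divides 2m + 28 on this range.

No, no such integer m in that range exists.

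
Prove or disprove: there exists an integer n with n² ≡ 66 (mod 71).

71 is prime, so by Euler's criterion 66 is a square mod 71 iff 66^((71−1)/2) = 66^35 ≡ 1 (mod 71).
Repeated squaring mod 71: 66^2 = 4356 ≡ 25; 66^4 ≡ 25² = 625 ≡ 57; 66^8 ≡ 57² = 3249 ≡ 54; 66^16 ≡ 54² = 2916 ≡ 5; 66^32 ≡ 5² = 25 ≡ 25.
Since 35 = 32 + 2 + 1, 66^35 ≡ 25 · 25 · 66; multiplying out mod 71: 25·25 = 625 ≡ 57, then 57·66 = 3762 ≡ 70. Thus 66^35 ≡ 70 ≡ −1 (mod 71).
The value −1 means 66 is a non-residue modulo 71, so n² ≡ 66 (mod 71) is impossible.

There is no such integer.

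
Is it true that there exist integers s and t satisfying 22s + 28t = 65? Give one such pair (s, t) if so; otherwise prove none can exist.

Any value of 22s + 28t is a multiple of gcd(22, 28) = 2.
However 65 leaves remainder 1 on division by 2.
So the equation is unsolvable over ℤ.

No such integers exist.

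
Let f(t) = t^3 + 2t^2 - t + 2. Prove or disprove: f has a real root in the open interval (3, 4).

No.

f(3) = 44 and f(4) = 94, both positive, so a sign-change argument is unavailable; we show f keeps this sign on the whole interval.
Substitute t = 3 + u, where 0 < u < 1 on the interval. Expanding, f(3 + u) = u^3 + 11u^2 + 38u + 44.
The nonzero coefficients here are all positive, so for u > 0 every term is positive (or zero), and the constant term 44 is strictly positive.
So f is strictly positive on (3, 4); no root exists in the interval.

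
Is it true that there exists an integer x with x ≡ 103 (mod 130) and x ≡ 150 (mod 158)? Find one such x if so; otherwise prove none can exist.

No, no such integer exists.

Both moduli are multiples of 2 = gcd(130, 158), so any solution would satisfy x ≡ 103 and x ≡ 150 modulo 2 simultaneously.
These are incompatible: 103 − 150 = -47 is not divisible by 2.
Hence the system has no solution.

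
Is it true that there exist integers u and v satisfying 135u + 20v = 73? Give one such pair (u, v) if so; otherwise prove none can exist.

gcd(135, 20) = 5, so every integer of the form 135u + 20v is a multiple of 5.
But 73 is not a multiple of 5 (it leaves remainder 3).
Hence no integers u, v satisfy the equation.

There are no such integers.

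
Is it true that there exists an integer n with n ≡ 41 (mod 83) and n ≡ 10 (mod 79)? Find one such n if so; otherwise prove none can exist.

gcd(83, 79) = 1, so the Chinese Remainder Theorem guarantees exactly one residue class mod 6557 satisfying both.
Any solution of the first congruence is n = 41 + 83t; substituting into the second, 83t ≡ 10 − 41 ≡ 48 (mod 79).
83 ≡ 4 (mod 79), so this reads 4t ≡ 48 (mod 79). Note 4·20 = 80 ≡ 1 (mod 79) (as 80 − 1 = 1·79), so 4⁻¹ ≡ 20.
Therefore t ≡ 20·48 = 960 ≡ 12 (mod 79).
Taking t = 12 gives n = 41 + 83·12 = 1037.
Indeed 1037 ≡ 41 (mod 83) and 1037 ≡ 10 (mod 79).

n = 1037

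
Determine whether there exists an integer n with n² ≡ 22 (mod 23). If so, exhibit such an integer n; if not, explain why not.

No such integer exists.

Apply Euler's criterion with the prime 23: 22 is a quadratic residue iff 22^11 ≡ 1 (mod 23), and a non-residue iff it is ≡ −1.
Repeated squaring mod 23: 22^2 = 484 ≡ 1; 22^4 ≡ 1² = 1 ≡ 1; 22^8 ≡ 1² = 1 ≡ 1.
Since 11 = 8 + 2 + 1, 22^11 ≡ 1 · 1 · 22; multiplying out mod 23: 1·1 = 1 ≡ 1, then 1·22 = 22 ≡ 22. Thus 22^11 ≡ 22 ≡ −1 (mod 23).
The value −1 means 22 is a non-residue modulo 23, so n² ≡ 22 (mod 23) is impossible.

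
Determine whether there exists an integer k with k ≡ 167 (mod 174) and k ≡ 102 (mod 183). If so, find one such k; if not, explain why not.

Both moduli are multiples of 3 = gcd(174, 183), so any solution would satisfy k ≡ 167 and k ≡ 102 modulo 3 simultaneously.
However 167 ≡ 2 and 102 ≡ 0 (mod 3), and 2 ≠ 0.
Hence the system has no solution.

There is no such integer.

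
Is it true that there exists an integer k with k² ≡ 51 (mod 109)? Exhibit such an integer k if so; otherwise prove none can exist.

There is no such integer.

Apply Euler's criterion with the prime 109: 51 is a quadratic residue iff 51^54 ≡ 1 (mod 109), and a non-residue iff it is ≡ −1.
Repeated squaring mod 109: 51^2 = 2601 ≡ 94; 51^4 ≡ 94² = 8836 ≡ 7; 51^8 ≡ 7² = 49 ≡ 49; 51^16 ≡ 49² = 2401 ≡ 3; 51^32 ≡ 3² = 9 ≡ 9.
Since 54 = 32 + 16 + 4 + 2, 51^54 ≡ 9 · 3 · 7 · 94; multiplying out mod 109: 9·3 = 27 ≡ 27, then 27·7 = 189 ≡ 80, then 80·94 = 7520 ≡ 108. Thus 51^54 ≡ 108 ≡ −1 (mod 109).
By Euler's criterion 51 is a quadratic non-residue mod 109: no k satisfies k² ≡ 51 (mod 109).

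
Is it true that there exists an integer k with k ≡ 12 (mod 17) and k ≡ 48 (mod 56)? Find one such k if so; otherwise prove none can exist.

k = 216

The moduli 17 and 56 are coprime, so by the Chinese Remainder Theorem a unique solution modulo 952 exists.
Write k = 12 + 17t and require 12 + 17t ≡ 48 (mod 56), i.e. 17t ≡ 36 (mod 56).
Invert 17 mod 56 by the Euclidean algorithm: 56 = 3·17 + 5, 17 = 3·5 + 2, 5 = 2·2 + 1, 2 = 2·1 + 0; back-substituting, 1 = 5 − 2·2 = 5 − 2·(17 − 3·5) = −2·17 + 7·5 = −2·17 + 7·(56 − 3·17) = 7·56 − 23·17. Hence 17·(-23) ≡ 1, so 17⁻¹ ≡ -23 ≡ 33 (mod 56).
Therefore t ≡ 33·36 = 1188 ≡ 12 (mod 56).
With t = 12: k = 12 + 17·12 = 216.
Indeed 216 ≡ 12 (mod 17) and 216 ≡ 48 (mod 56).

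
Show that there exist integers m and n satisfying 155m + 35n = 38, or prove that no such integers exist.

No such integers exist.

Any value of 155m + 35n is a multiple of gcd(155, 35) = 5.
But 38 = 5·7 + 3, so 5 ∤ 38.
Therefore 155m + 35n = 38 has no solution in integers.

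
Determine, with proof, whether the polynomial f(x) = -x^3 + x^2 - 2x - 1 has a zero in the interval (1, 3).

No.

Evaluate at the endpoints: f(1) = -3, f(3) = -25 — same sign (negative).
f'(x) = -3x^2 + 2x - 2 has discriminant 2² − 4·(-3)·(-2) = -20 < 0, so f' has no real roots and is negative for every real x.
Hence f is strictly decreasing on ℝ, and in particular on [1, 3]. A strictly monotone function with same-sign endpoint values stays negative on the whole interval, so f has no zero in (1, 3).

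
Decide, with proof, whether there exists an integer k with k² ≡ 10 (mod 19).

No such integer exists.

Squares mod 19 repeat after k = 9 (as (−k)² = k²); for k = 0..9 they are 0, 1, 4, 9, 16, 6, 17, 11, 7, 5.
The set of squares mod 19 is therefore {0, 1, 4, 5, 6, 7, 9, 11, 16, 17}, which does not contain 10.
Therefore k² ≡ 10 (mod 19) has no solution.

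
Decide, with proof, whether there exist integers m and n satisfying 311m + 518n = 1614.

m = 300, n = -177

Since gcd(311, 518) = 1, every integer is an integer combination of 311 and 518.
Euclidean algorithm: 518 = 1·311 + 207, 311 = 1·207 + 104, 207 = 1·104 + 103, 104 = 1·103 + 1, 103 = 103·1 + 0.
Unwinding: 1 = 104 − 1·103 = 104 − (207 − 1·104) = −207 + 2·104 = −207 + 2·(311 − 1·207) = 2·311 − 3·207 = 2·311 − 3·(518 − 1·311) = −3·518 + 5·311, i.e. 311·5 + 518·(-3) = 1.
Multiplying through by 1614: m = 5·1614 = 8070, n = (-3)·1614 = -4842 is a solution.
The general solution is m = 8070 + 518k, n = -4842 − 311k; taking k = -15 gives the smaller pair m = 300, n = -177.
Check: 311·300 + 518·(-177) = 93300 − 91686 = 1614. ✓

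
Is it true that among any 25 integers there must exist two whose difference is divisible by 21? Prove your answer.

Each integer lies in one of the 21 residue classes modulo 21.
Since 25 > 21, two of the 25 integers must share a residue class by the pigeonhole principle; call them a and b.
Equal remainders mean a − b ≡ 0 (mod 21), so 21 divides their difference.

True.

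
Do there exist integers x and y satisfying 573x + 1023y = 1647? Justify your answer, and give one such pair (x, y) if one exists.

Since gcd(573, 1023) = 3 and 1647 = 3·549, Bézout's identity guarantees a solution.
Dividing through by 3 reduces the equation to 191x + 341y = 549.
Run the Euclidean algorithm on 341 and 191: 341 = 1·191 + 150, 191 = 1·150 + 41, 150 = 3·41 + 27, 41 = 1·27 + 14, 27 = 1·14 + 13, 14 = 1·13 + 1, 13 = 13·1 + 0.
Working back up the chain: 1 = 14 − 1·13 = 14 − (27 − 1·14) = −27 + 2·14 = −27 + 2·(41 − 1·27) = 2·41 − 3·27 = 2·41 − 3·(150 − 3·41) = −3·150 + 11·41 = −3·150 + 11·(191 − 1·150) = 11·191 − 14·150 = 11·191 − 14·(341 − 1·191) = −14·341 + 25·191. So 191·25 + 341·(-14) = 1.
Times 549: 191·13725 + 341·(-7686) = 549, so (13725, -7686) solves it.
The general solution is x = 13725 + 341k, y = -7686 − 191k; taking k = -40 gives the smaller pair x = 85, y = -46.
Check: 573·85 + 1023·(-46) = 48705 − 47058 = 1647. ✓

x = 85, y = -46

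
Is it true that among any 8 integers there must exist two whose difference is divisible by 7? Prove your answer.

There are exactly 7 possible remainders on division by 7.
With 8 integers and only 7 classes, the pigeonhole principle forces two of them, say a and b, into the same class.
Their difference a − b is then a multiple of 7.

True.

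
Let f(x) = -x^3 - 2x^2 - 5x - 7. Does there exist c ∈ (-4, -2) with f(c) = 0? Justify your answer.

No.

Evaluate at the endpoints: f(-4) = 45, f(-2) = 3 — same sign (positive).
The derivative f'(x) = -3x^2 - 4x - 5 is a quadratic with discriminant (-4)² − 4·(-3)·(-5) = -44 < 0; it never vanishes, so it is always negative (sign of the leading coefficient).
Hence f is strictly decreasing on ℝ, and in particular on [-4, -2]. A strictly monotone function with same-sign endpoint values stays positive on the whole interval, so f has no zero in (-4, -2).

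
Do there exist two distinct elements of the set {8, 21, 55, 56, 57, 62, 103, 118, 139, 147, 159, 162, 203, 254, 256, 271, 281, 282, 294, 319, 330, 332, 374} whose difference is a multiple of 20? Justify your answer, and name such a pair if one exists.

Yes: 21 and 281.

Reduce each element mod 20: 8↦8, 21↦1, 55↦15, 56↦16, 57↦17, 62↦2, 103↦3, 118↦18, 139↦19, 147↦7, 159↦19, 162↦2, 203↦3, 254↦14, 256↦16, 271↦11, 281↦1, 282↦2, 294↦14, 319↦19, 330↦10, 332↦12, 374↦14. The residue 1 repeats (at 21 and 281), and 281 − 21 = 260 = 13·20.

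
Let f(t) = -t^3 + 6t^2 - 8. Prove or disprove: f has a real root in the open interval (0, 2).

f(0) = -8 and f(2) = 8, which have opposite signs.
Since f is a polynomial it is continuous on [0, 2].
By the Intermediate Value Theorem f must vanish at some point of (0, 2).

Yes, f has a root in the interval.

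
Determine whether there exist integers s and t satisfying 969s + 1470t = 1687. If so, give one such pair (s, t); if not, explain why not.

Both 969 and 1470 are divisible by gcd(969, 1470) = 3, hence so is any combination 969s + 1470t.
However 1687 leaves remainder 1 on division by 3.
Therefore 969s + 1470t = 1687 has no solution in integers.

There are no such integers.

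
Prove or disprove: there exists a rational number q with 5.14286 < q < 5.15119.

q = 103/20

Multiplying by 20: 20·5.14286 = 102.85720 and 20·5.15119 = 103.02380, so the integer 103 lies strictly between them.
Hence 103/20 is a rational number with 5.14286 < 103/20 < 5.15119.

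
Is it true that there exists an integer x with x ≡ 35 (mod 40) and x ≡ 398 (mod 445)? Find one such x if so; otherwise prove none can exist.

Both moduli are multiples of 5 = gcd(40, 445), so any solution would satisfy x ≡ 35 and x ≡ 398 modulo 5 simultaneously.
But 35 mod 5 = 0 while 398 mod 5 = 3, a contradiction.
So no integer satisfies both congruences.

No, no such integer exists.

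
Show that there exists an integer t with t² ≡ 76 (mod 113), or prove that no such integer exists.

Apply Euler's criterion with the prime 113: 76 is a quadratic residue iff 76^56 ≡ 1 (mod 113), and a non-residue iff it is ≡ −1.
Repeated squaring mod 113: 76^2 = 5776 ≡ 13; 76^4 ≡ 13² = 169 ≡ 56; 76^8 ≡ 56² = 3136 ≡ 85; 76^16 ≡ 85² = 7225 ≡ 106; 76^32 ≡ 106² = 11236 ≡ 49.
Since 56 = 32 + 16 + 8, 76^56 ≡ 49 · 106 · 85; multiplying out mod 113: 49·106 = 5194 ≡ 109, then 109·85 = 9265 ≡ 112. Thus 76^56 ≡ 112 ≡ −1 (mod 113).
By Euler's criterion 76 is a quadratic non-residue mod 113: no t satisfies t² ≡ 76 (mod 113).

There is no such integer.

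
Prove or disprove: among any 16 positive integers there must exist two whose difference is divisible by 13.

True.

Each integer lies in one of the 13 residue classes modulo 13.
With 16 integers and only 13 classes, the pigeonhole principle forces two of them, say a and b, into the same class.
Equal remainders mean a − b ≡ 0 (mod 13), so 13 divides their difference.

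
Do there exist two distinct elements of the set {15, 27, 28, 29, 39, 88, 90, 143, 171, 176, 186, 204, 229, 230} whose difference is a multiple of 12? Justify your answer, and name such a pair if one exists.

Yes: 15 and 27.

Both 15 and 27 leave remainder 3 on division by 12; their difference 12 = 1·12 is a multiple of 12.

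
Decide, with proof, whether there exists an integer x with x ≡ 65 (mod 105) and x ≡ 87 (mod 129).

No, no such integer exists.

gcd(105, 129) = 3. If x ≡ 65 (mod 105) and x ≡ 87 (mod 129), then x ≡ 65 (mod 3) and x ≡ 87 (mod 3).
But 65 mod 3 = 2 while 87 mod 3 = 0, a contradiction.
Hence the system has no solution.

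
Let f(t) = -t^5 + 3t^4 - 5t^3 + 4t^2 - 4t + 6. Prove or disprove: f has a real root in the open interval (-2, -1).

f(-2) = 150 and f(-1) = 23, both positive, so a sign-change argument is unavailable; we show f keeps this sign on the whole interval.
Shift to the endpoint -1: with t = -1 − u (0 < u < 1), one computes f(-1 − u) = u^5 + 8u^4 + 27u^3 + 47u^2 + 44u + 23.
All 6 nonzero coefficients of this polynomial in u are positive; hence for u > 0 the value is a sum of positive terms (the constant 23 among them).
Therefore f(t) > 0 throughout (-2, -1), and f has no zero there.

f has no root in that interval.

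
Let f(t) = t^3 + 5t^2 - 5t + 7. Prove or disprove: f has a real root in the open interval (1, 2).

No such root exists.

f(1) = 8 and f(2) = 25, both positive, so a sign-change argument is unavailable; we show f keeps this sign on the whole interval.
Shift to the endpoint 1: with t = 1 + u (0 < u < 1), one computes f(1 + u) = u^3 + 8u^2 + 8u + 8.
The nonzero coefficients here are all positive, so for u > 0 every term is positive (or zero), and the constant term 8 is strictly positive.
So f is strictly positive on (1, 2); no root exists in the interval.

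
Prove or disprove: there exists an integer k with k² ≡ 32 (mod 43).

No such integer exists.

Apply Euler's criterion with the prime 43: 32 is a quadratic residue iff 32^21 ≡ 1 (mod 43), and a non-residue iff it is ≡ −1.
Squaring successively (mod 43): 32^2 = 1024 ≡ 35; 32^4 ≡ 35² = 1225 ≡ 21; 32^8 ≡ 21² = 441 ≡ 11; 32^16 ≡ 11² = 121 ≡ 35.
Since 21 = 16 + 4 + 1, 32^21 ≡ 35 · 21 · 32; multiplying out mod 43: 35·21 = 735 ≡ 4, then 4·32 = 128 ≡ 42. Thus 32^21 ≡ 42 ≡ −1 (mod 43).
By Euler's criterion 32 is a quadratic non-residue mod 43: no k satisfies k² ≡ 32 (mod 43).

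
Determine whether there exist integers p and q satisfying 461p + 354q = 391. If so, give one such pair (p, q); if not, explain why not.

p = 179, q = -232

461 and 354 are coprime, so 461p + 354q ranges over all of ℤ.
Dividing repeatedly: 461 = 1·354 + 107, 354 = 3·107 + 33, 107 = 3·33 + 8, 33 = 4·8 + 1, 8 = 8·1 + 0.
Back-substituting, 1 = 33 − 4·8 = 33 − 4·(107 − 3·33) = −4·107 + 13·33 = −4·107 + 13·(354 − 3·107) = 13·354 − 43·107 = 13·354 − 43·(461 − 1·354) = −43·461 + 56·354; that is, 461·(-43) + 354·56 = 1.
Multiplying through by 391: p = (-43)·391 = -16813, q = 56·391 = 21896 is a solution.
The general solution is p = -16813 + 354k, q = 21896 − 461k; taking k = 48 gives the smaller pair p = 179, q = -232.
Check: 461·179 + 354·(-232) = 82519 − 82128 = 391. ✓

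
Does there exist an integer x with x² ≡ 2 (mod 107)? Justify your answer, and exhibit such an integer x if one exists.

No such integer exists.

Apply Euler's criterion with the prime 107: 2 is a quadratic residue iff 2^53 ≡ 1 (mod 107), and a non-residue iff it is ≡ −1.
Squaring successively (mod 107): 2^2 = 4 ≡ 4; 2^4 ≡ 4² = 16 ≡ 16; 2^8 ≡ 16² = 256 ≡ 42; 2^16 ≡ 42² = 1764 ≡ 52; 2^32 ≡ 52² = 2704 ≡ 29.
Since 53 = 32 + 16 + 4 + 1, 2^53 ≡ 29 · 52 · 16 · 2; multiplying out mod 107: 29·52 = 1508 ≡ 10, then 10·16 = 160 ≡ 53, then 53·2 = 106 ≡ 106. Thus 2^53 ≡ 106 ≡ −1 (mod 107).
The value −1 means 2 is a non-residue modulo 107, so x² ≡ 2 (mod 107) is impossible.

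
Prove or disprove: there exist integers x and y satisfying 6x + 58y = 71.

There are no such integers.

Both 6 and 58 are divisible by gcd(6, 58) = 2, hence so is any combination 6x + 58y.
But 71 = 2·35 + 1, so 2 ∤ 71.
So the equation is unsolvable over ℤ.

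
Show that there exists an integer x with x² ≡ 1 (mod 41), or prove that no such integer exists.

x = 40 works: 40² = 1600, and 1600 − 1 = 1599 = 39·41.

x = 40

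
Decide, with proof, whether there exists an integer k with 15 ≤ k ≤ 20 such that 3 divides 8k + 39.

k = 15

Try k = 15: 8·15 + 39 = 159 = 53·3, which is divisible by 3.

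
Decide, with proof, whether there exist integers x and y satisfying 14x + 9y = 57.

x = 6, y = -3

14 and 9 are coprime, so 14x + 9y ranges over all of ℤ.
Dividing repeatedly: 14 = 1·9 + 5, 9 = 1·5 + 4, 5 = 1·4 + 1, 4 = 4·1 + 0.
Back-substituting, 1 = 5 − 1·4 = 5 − (9 − 1·5) = −9 + 2·5 = −9 + 2·(14 − 1·9) = 2·14 − 3·9; that is, 14·2 + 9·(-3) = 1.
Multiplying through by 57: x = 2·57 = 114, y = (-3)·57 = -171 is a solution.
The general solution is x = 114 + 9k, y = -171 − 14k; taking k = -12 gives the smaller pair x = 6, y = -3.
Check: 14·6 + 9·(-3) = 84 − 27 = 57. ✓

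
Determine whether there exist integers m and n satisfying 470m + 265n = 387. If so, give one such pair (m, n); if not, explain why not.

gcd(470, 265) = 5, so every integer of the form 470m + 265n is a multiple of 5.
However 387 leaves remainder 2 on division by 5.
Therefore 470m + 265n = 387 has no solution in integers.

No, no such integers exist.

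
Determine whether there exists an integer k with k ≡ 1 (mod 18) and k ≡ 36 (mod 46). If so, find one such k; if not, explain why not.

gcd(18, 46) = 2. If k ≡ 1 (mod 18) and k ≡ 36 (mod 46), then k ≡ 1 (mod 2) and k ≡ 36 (mod 2).
These are incompatible: 1 − 36 = -35 is not divisible by 2.
Hence the system has no solution.

No, no such integer exists.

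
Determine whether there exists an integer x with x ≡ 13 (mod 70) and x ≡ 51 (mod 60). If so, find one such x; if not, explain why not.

Both moduli are multiples of 10 = gcd(70, 60), so any solution would satisfy x ≡ 13 and x ≡ 51 modulo 10 simultaneously.
However 13 ≡ 3 and 51 ≡ 1 (mod 10), and 3 ≠ 1.
Therefore no such x exists.

No such integer exists.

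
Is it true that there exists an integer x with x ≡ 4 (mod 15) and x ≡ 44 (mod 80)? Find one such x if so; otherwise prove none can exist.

The moduli are not coprime: gcd(15, 80) = 5. Compatibility requires 5 ∣ (44 − 4) = 40, which holds, so solutions exist.
Put x = 4 + 15t, so we need 15t ≡ 40 (mod 80), equivalently (divide by 5) 3t ≡ 8 (mod 16).
Since 3·11 = 33 = 2·16 + 1, the inverse of 3 mod 16 is 11.
Multiplying by 11: t ≡ 11·8 = 88 ≡ 8 (mod 16).
Then x = 4 + 15·8 = 124.
Verify: 124 = 8·15 + 4 and 124 = 1·80 + 44. ✓

x = 124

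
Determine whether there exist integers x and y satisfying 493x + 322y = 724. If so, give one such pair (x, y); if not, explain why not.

x = 8, y = -10

493 and 322 are coprime, so 493x + 322y ranges over all of ℤ.
Dividing repeatedly: 493 = 1·322 + 171, 322 = 1·171 + 151, 171 = 1·151 + 20, 151 = 7·20 + 11, 20 = 1·11 + 9, 11 = 1·9 + 2, 9 = 4·2 + 1, 2 = 2·1 + 0.
Working back up the chain: 1 = 9 − 4·2 = 9 − 4·(11 − 1·9) = −4·11 + 5·9 = −4·11 + 5·(20 − 1·11) = 5·20 − 9·11 = 5·20 − 9·(151 − 7·20) = −9·151 + 68·20 = −9·151 + 68·(171 − 1·151) = 68·171 − 77·151 = 68·171 − 77·(322 − 1·171) = −77·322 + 145·171 = −77·322 + 145·(493 − 1·322) = 145·493 − 222·322. So 493·145 + 322·(-222) = 1.
Multiplying through by 724: x = 145·724 = 104980, y = (-222)·724 = -160728 is a solution.
The general solution is x = 104980 + 322k, y = -160728 − 493k; taking k = -326 gives the smaller pair x = 8, y = -10.
Indeed 493·8 + 322·(-10) = 3944 − 3220 = 724.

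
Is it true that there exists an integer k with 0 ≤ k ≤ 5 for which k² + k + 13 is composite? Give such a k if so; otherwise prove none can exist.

k = 4

At k = 4: 4² + 4 + 13 = 33 = 3·11, which is composite.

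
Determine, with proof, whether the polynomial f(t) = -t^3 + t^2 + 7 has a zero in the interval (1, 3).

f(1) = 7 and f(3) = -11, which have opposite signs.
As a polynomial, f is continuous on every closed interval.
By the Intermediate Value Theorem, f takes the value 0 somewhere in the open interval.

Yes, f has a root in the interval.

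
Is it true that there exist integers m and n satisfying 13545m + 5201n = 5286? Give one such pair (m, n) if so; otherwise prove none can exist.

Both 13545 and 5201 are divisible by gcd(13545, 5201) = 7, hence so is any combination 13545m + 5201n.
But 5286 = 7·755 + 1, so 7 ∤ 5286.
Therefore 13545m + 5201n = 5286 has no solution in integers.

There are no such integers.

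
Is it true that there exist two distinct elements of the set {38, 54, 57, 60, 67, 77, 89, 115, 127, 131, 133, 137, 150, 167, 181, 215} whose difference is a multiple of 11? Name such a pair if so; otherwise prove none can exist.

The pair (38, 60) works.

38 mod 11 = 5 and 60 mod 11 = 5, so 60 − 38 = 22 = 2·11.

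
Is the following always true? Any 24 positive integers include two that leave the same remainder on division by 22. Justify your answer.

Yes.

Each integer lies in one of the 22 residue classes modulo 22.
Placing 24 integers into 22 classes, some class receives at least two — say a and b.
That is, a and b leave the same remainder on division by 22, as claimed.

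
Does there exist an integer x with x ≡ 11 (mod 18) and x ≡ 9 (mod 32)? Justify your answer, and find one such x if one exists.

Here gcd(18, 32) = 2, and both 11 and 9 leave remainder 1 mod 2, so the system is consistent.
Step through x = 11, 11 + 18, 11 + 2·18, …: the values 11, 29, 47, 65, 83, 101, 119, 137 reduce mod 32 to 11, 29, 15, 1, 19, 5, 23, 9. The value 137 hits 9.
Check: 137 mod 18 = 11, 137 mod 32 = 9. ✓

x = 137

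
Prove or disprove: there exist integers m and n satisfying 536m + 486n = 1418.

Every value of 536m + 486n is a multiple of gcd(536, 486) = 2; since 2 ∣ 1418, solutions exist.
Dividing through by 2 reduces the equation to 268m + 243n = 709.
Run the Euclidean algorithm on 268 and 243: 268 = 1·243 + 25, 243 = 9·25 + 18, 25 = 1·18 + 7, 18 = 2·7 + 4, 7 = 1·4 + 3, 4 = 1·3 + 1, 3 = 3·1 + 0.
Unwinding: 1 = 4 − 1·3 = 4 − (7 − 1·4) = −7 + 2·4 = −7 + 2·(18 − 2·7) = 2·18 − 5·7 = 2·18 − 5·(25 − 1·18) = −5·25 + 7·18 = −5·25 + 7·(243 − 9·25) = 7·243 − 68·25 = 7·243 − 68·(268 − 1·243) = −68·268 + 75·243, i.e. 268·(-68) + 243·75 = 1.
Multiplying through by 709: m = (-68)·709 = -48212, n = 75·709 = 53175 is a solution.
Shifting by a multiple of (243, −268) keeps it a solution: m = -48212 + 199·243 = 145, n = 53175 − 199·268 = -157.
Indeed 536·145 + 486·(-157) = 77720 − 76302 = 1418.

m = 145, n = -157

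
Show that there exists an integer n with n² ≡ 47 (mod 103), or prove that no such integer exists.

There is no such integer.

103 is prime, so by Euler's criterion 47 is a square mod 103 iff 47^((103−1)/2) = 47^51 ≡ 1 (mod 103).
Squaring successively (mod 103): 47^2 = 2209 ≡ 46; 47^4 ≡ 46² = 2116 ≡ 56; 47^8 ≡ 56² = 3136 ≡ 46; 47^16 ≡ 46² = 2116 ≡ 56; 47^32 ≡ 56² = 3136 ≡ 46.
Since 51 = 32 + 16 + 2 + 1, 47^51 ≡ 46 · 56 · 46 · 47; multiplying out mod 103: 46·56 = 2576 ≡ 1, then 1·46 = 46 ≡ 46, then 46·47 = 2162 ≡ 102. Thus 47^51 ≡ 102 ≡ −1 (mod 103).
The value −1 means 47 is a non-residue modulo 103, so n² ≡ 47 (mod 103) is impossible.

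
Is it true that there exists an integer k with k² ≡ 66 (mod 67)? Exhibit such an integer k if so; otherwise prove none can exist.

67 is prime, so by Euler's criterion 66 is a square mod 67 iff 66^((67−1)/2) = 66^33 ≡ 1 (mod 67).
Squaring successively (mod 67): 66^2 = 4356 ≡ 1; 66^4 ≡ 1² = 1 ≡ 1; 66^8 ≡ 1² = 1 ≡ 1; 66^16 ≡ 1² = 1 ≡ 1; 66^32 ≡ 1² = 1 ≡ 1.
Since 33 = 32 + 1, 66^33 ≡ 1 · 66; multiplying out mod 67: 1·66 = 66 ≡ 66. Thus 66^33 ≡ 66 ≡ −1 (mod 67).
By Euler's criterion 66 is a quadratic non-residue mod 67: no k satisfies k² ≡ 66 (mod 67).

No such integer exists.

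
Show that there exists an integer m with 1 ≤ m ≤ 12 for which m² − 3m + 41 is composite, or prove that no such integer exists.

At m = 5: 5² − 3·5 + 41 = 51 = 3·17, which is composite.

m = 5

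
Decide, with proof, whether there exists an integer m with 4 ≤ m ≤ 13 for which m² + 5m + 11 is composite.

At m = 10: 10² + 5·10 + 11 = 161 = 7·23, which is composite.

m = 10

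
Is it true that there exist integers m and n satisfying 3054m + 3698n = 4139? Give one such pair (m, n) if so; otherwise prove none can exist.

There are no such integers.

Both 3054 and 3698 are divisible by gcd(3054, 3698) = 2, hence so is any combination 3054m + 3698n.
However 4139 leaves remainder 1 on division by 2.
So the equation is unsolvable over ℤ.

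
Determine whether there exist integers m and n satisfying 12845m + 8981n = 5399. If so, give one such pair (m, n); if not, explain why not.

There are no such integers.

Any value of 12845m + 8981n is a multiple of gcd(12845, 8981) = 7.
However 5399 leaves remainder 2 on division by 7.
Therefore 12845m + 8981n = 5399 has no solution in integers.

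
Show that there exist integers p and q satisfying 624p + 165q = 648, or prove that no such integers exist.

p = 37, q = -136

Since gcd(624, 165) = 3 and 648 = 3·216, Bézout's identity guarantees a solution.
Dividing through by 3 reduces the equation to 208p + 55q = 216.
Run the Euclidean algorithm on 208 and 55: 208 = 3·55 + 43, 55 = 1·43 + 12, 43 = 3·12 + 7, 12 = 1·7 + 5, 7 = 1·5 + 2, 5 = 2·2 + 1, 2 = 2·1 + 0.
Unwinding: 1 = 5 − 2·2 = 5 − 2·(7 − 1·5) = −2·7 + 3·5 = −2·7 + 3·(12 − 1·7) = 3·12 − 5·7 = 3·12 − 5·(43 − 3·12) = −5·43 + 18·12 = −5·43 + 18·(55 − 1·43) = 18·55 − 23·43 = 18·55 − 23·(208 − 3·55) = −23·208 + 87·55, i.e. 208·(-23) + 55·87 = 1.
Multiplying through by 216: p = (-23)·216 = -4968, q = 87·216 = 18792 is a solution.
The general solution is p = -4968 + 55k, q = 18792 − 208k; taking k = 91 gives the smaller pair p = 37, q = -136.
Check: 624·37 + 165·(-136) = 23088 − 22440 = 648. ✓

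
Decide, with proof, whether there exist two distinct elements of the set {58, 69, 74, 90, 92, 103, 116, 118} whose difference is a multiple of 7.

69 mod 7 = 6 and 90 mod 7 = 6, so 90 − 69 = 21 = 3·7.

Yes: 69 and 90.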